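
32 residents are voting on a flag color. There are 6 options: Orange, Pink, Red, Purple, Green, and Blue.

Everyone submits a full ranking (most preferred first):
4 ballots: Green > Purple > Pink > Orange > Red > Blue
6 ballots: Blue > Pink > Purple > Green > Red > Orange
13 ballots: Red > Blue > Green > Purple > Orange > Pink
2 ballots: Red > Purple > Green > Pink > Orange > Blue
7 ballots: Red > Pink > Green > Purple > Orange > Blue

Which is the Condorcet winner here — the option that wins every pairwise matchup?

Red

Red vs Orange: 28–4
Red vs Pink: 22–10
Red vs Purple: 22–10
Red vs Green: 22–10
Red vs Blue: 26–6
Red beats every other option.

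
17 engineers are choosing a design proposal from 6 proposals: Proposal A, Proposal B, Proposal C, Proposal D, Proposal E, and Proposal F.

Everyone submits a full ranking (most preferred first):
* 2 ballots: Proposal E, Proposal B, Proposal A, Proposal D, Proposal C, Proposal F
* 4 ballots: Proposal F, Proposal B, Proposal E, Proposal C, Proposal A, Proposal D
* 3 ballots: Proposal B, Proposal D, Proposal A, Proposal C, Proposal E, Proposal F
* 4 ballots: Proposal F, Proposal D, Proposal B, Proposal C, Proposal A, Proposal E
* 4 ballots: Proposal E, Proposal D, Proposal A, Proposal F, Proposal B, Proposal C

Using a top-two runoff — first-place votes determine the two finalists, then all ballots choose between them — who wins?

Proposal E

Round 1 first-place votes: Proposal A 0, Proposal B 3, Proposal C 0, Proposal D 0, Proposal E 6, Proposal F 8. Proposal F and Proposal E advance.
Runoff: Proposal F is ranked above Proposal E on 8 ballots, Proposal E above Proposal F on 9.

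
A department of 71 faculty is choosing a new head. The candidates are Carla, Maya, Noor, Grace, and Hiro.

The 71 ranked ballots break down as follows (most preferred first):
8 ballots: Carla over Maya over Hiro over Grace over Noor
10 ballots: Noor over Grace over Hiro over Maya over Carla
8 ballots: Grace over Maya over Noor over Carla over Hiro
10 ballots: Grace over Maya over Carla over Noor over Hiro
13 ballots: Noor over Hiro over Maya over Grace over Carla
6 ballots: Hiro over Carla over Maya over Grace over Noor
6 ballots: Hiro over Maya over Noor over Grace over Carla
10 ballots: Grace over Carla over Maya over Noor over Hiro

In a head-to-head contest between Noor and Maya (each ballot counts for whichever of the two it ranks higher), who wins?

Noor is ranked above Maya on 23 ballots; Maya above Noor on 48.

Maya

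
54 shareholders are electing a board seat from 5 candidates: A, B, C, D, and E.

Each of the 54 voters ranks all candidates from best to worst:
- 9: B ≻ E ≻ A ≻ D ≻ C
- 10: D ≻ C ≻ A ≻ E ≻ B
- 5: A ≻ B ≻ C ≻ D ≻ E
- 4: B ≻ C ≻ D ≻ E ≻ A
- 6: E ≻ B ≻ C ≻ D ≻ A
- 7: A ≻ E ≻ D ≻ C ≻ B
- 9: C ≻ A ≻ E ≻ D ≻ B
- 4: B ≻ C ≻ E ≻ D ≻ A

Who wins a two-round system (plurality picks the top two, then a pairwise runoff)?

A

Round 1 first-place votes: A 12, B 17, C 9, D 10, E 6. B and A advance.
Runoff: B is ranked above A on 23 ballots, A above B on 31.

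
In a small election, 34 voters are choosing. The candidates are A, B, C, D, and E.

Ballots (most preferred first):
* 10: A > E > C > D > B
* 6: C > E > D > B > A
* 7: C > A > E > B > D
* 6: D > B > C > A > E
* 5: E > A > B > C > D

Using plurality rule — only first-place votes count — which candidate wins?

C

First-place votes: A 10, B 0, C 13, D 6, E 5.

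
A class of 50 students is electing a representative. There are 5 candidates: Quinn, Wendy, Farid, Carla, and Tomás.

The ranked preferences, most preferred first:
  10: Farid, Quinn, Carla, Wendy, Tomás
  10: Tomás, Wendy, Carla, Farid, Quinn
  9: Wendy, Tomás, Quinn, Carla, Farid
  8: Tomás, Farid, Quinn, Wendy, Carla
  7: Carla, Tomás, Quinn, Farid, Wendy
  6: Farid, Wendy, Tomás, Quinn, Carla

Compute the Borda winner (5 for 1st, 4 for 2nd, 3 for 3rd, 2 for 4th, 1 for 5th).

Quinn: 10×4 + 10×1 + 9×3 + 8×3 + 7×3 + 6×2 = 134
Wendy: 10×2 + 10×4 + 9×5 + 8×2 + 7×1 + 6×4 = 152
Farid: 10×5 + 10×2 + 9×1 + 8×4 + 7×2 + 6×5 = 155
Carla: 10×3 + 10×3 + 9×2 + 8×1 + 7×5 + 6×1 = 127
Tomás: 10×1 + 10×5 + 9×4 + 8×5 + 7×4 + 6×3 = 182

Tomás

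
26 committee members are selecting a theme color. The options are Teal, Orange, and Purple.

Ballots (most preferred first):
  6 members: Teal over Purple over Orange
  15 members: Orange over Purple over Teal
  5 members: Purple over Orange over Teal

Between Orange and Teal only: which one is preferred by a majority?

Orange

Orange is ranked above Teal on 20 ballots; Teal above Orange on 6.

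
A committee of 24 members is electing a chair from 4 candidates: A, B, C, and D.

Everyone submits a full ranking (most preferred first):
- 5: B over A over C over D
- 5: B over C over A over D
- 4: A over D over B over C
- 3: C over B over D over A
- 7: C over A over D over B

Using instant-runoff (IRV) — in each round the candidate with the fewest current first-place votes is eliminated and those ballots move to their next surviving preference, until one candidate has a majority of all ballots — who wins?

B

Round 1: A 4, B 10, C 10, D 0. D eliminated.
Round 2: A 4, B 10, C 10. A eliminated.
Round 3: B 14, C 10. B has a majority (≥13).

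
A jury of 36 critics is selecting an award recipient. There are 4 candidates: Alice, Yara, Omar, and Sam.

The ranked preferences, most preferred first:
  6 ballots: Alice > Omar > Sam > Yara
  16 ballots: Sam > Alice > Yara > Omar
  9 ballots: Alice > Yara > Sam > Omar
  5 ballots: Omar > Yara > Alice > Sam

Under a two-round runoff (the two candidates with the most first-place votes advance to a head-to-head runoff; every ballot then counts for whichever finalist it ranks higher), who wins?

Alice

Round 1 first-place votes: Alice 15, Yara 0, Omar 5, Sam 16. Sam and Alice advance.
Runoff: Sam is ranked above Alice on 16 ballots, Alice above Sam on 20.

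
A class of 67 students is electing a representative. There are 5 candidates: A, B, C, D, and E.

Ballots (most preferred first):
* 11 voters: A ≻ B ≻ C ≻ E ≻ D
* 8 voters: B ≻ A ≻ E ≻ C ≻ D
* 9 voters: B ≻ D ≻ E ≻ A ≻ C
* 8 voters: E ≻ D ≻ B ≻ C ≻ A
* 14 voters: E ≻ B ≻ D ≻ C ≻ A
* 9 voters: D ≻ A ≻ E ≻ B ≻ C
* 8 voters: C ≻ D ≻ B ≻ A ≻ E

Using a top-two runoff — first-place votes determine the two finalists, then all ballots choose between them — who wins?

B

Round 1 first-place votes: A 11, B 17, C 8, D 9, E 22. E and B advance.
Runoff: E is ranked above B on 31 ballots, B above E on 36.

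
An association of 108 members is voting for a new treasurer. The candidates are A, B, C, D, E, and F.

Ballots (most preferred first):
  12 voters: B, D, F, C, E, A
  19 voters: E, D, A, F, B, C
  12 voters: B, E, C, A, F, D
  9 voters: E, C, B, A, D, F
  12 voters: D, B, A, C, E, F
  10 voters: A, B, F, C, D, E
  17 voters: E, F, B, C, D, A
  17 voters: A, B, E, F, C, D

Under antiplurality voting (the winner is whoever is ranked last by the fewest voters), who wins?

Last-place votes: A 29, B 0, C 19, D 29, E 10, F 21.

B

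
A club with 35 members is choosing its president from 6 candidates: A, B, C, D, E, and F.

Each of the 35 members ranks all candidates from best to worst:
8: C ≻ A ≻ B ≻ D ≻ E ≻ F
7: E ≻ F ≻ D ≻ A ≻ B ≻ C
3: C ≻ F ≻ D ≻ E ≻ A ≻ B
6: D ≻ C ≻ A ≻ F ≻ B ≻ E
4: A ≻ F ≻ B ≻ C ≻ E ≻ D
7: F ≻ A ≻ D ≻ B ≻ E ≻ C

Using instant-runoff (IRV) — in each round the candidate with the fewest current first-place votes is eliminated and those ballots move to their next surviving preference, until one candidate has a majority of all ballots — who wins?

F

Round 1: A 4, B 0, C 11, D 6, E 7, F 7. B eliminated.
Round 2: A 4, C 11, D 6, E 7, F 7. A eliminated.
Round 3: C 11, D 6, E 7, F 11. D eliminated.
Round 4: C 17, E 7, F 11. E eliminated.
Round 5: C 17, F 18. F has a majority (≥18).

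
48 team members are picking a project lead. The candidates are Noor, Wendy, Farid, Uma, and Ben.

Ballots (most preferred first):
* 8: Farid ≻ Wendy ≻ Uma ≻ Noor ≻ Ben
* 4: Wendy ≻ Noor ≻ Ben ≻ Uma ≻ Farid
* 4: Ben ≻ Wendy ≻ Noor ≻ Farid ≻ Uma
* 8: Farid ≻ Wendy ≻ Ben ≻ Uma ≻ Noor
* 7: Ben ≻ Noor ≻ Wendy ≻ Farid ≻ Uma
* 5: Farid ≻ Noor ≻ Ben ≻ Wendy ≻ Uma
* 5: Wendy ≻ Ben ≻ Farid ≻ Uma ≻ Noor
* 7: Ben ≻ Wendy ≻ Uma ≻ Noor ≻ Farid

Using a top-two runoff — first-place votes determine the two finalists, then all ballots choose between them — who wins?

Ben

Round 1 first-place votes: Noor 0, Wendy 9, Farid 21, Uma 0, Ben 18. Farid and Ben advance.
Runoff: Farid is ranked above Ben on 21 ballots, Ben above Farid on 27.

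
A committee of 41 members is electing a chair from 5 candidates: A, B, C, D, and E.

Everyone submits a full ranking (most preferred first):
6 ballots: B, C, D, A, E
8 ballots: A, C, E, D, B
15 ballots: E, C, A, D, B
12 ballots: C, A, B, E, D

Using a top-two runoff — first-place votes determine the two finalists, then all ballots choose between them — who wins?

Round 1 first-place votes: A 8, B 6, C 12, D 0, E 15. E and C advance.
Runoff: E is ranked above C on 15 ballots, C above E on 26.

C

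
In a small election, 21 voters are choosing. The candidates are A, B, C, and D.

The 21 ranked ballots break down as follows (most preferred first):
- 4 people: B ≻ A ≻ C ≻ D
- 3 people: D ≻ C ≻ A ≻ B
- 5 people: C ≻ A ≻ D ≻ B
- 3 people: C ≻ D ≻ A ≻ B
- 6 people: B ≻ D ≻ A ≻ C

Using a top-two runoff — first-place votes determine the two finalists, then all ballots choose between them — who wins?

Round 1 first-place votes: A 0, B 10, C 8, D 3. B and C advance.
Runoff: B is ranked above C on 10 ballots, C above B on 11.

C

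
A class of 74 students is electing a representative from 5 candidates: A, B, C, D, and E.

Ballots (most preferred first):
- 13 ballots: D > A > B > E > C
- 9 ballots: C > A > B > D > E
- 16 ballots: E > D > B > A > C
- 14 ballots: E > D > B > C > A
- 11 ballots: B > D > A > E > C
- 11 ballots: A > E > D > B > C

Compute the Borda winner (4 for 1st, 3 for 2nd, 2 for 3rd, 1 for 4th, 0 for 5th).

A: 13×3 + 9×3 + 16×1 + 14×0 + 11×2 + 11×4 = 148
B: 13×2 + 9×2 + 16×2 + 14×2 + 11×4 + 11×1 = 159
C: 13×0 + 9×4 + 16×0 + 14×1 + 11×0 + 11×0 = 50
D: 13×4 + 9×1 + 16×3 + 14×3 + 11×3 + 11×2 = 206
E: 13×1 + 9×0 + 16×4 + 14×4 + 11×1 + 11×3 = 177

D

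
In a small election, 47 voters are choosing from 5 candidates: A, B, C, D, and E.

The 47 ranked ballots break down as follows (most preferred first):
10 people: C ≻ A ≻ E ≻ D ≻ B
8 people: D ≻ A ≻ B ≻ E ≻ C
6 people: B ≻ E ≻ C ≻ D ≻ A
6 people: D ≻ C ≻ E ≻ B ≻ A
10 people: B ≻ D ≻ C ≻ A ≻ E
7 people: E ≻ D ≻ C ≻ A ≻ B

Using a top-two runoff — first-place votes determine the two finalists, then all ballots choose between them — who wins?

Round 1 first-place votes: A 0, B 16, C 10, D 14, E 7. B and D advance.
Runoff: B is ranked above D on 16 ballots, D above B on 31.

D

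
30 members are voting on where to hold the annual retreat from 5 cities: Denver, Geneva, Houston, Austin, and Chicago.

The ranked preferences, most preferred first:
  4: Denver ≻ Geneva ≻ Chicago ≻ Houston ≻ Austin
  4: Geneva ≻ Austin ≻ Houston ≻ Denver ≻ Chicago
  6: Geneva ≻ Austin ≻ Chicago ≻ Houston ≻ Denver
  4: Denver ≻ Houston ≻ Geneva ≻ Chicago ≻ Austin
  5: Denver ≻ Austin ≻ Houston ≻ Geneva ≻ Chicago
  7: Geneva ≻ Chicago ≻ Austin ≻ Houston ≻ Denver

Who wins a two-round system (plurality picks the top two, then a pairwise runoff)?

Geneva

Round 1 first-place votes: Denver 13, Geneva 17, Houston 0, Austin 0, Chicago 0. Geneva and Denver advance.
Runoff: Geneva is ranked above Denver on 17 ballots, Denver above Geneva on 13.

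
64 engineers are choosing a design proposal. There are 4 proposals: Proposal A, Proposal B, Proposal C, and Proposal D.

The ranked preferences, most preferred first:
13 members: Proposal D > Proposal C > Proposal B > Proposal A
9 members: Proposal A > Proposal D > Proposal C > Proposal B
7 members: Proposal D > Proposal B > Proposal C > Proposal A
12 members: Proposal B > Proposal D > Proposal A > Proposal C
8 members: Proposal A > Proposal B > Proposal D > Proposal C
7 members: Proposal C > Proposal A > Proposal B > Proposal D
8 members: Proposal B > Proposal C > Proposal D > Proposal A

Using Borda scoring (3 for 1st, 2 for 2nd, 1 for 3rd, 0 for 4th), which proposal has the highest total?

Proposal A: 13×0 + 9×3 + 7×0 + 12×1 + 8×3 + 7×2 + 8×0 = 77
Proposal B: 13×1 + 9×0 + 7×2 + 12×3 + 8×2 + 7×1 + 8×3 = 110
Proposal C: 13×2 + 9×1 + 7×1 + 12×0 + 8×0 + 7×3 + 8×2 = 79
Proposal D: 13×3 + 9×2 + 7×3 + 12×2 + 8×1 + 7×0 + 8×1 = 118

Proposal D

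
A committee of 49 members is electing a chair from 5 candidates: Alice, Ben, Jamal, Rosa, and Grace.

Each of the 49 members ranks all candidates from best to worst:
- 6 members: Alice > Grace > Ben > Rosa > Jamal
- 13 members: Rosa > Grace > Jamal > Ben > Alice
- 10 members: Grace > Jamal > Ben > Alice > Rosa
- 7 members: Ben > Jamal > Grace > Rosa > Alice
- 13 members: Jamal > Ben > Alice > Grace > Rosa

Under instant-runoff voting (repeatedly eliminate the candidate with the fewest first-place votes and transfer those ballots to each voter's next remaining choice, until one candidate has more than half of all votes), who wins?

Grace

Round 1: Alice 6, Ben 7, Jamal 13, Rosa 13, Grace 10. Alice eliminated.
Round 2: Ben 7, Jamal 13, Rosa 13, Grace 16. Ben eliminated.
Round 3: Jamal 20, Rosa 13, Grace 16. Rosa eliminated.
Round 4: Jamal 20, Grace 29. Grace has a majority (≥25).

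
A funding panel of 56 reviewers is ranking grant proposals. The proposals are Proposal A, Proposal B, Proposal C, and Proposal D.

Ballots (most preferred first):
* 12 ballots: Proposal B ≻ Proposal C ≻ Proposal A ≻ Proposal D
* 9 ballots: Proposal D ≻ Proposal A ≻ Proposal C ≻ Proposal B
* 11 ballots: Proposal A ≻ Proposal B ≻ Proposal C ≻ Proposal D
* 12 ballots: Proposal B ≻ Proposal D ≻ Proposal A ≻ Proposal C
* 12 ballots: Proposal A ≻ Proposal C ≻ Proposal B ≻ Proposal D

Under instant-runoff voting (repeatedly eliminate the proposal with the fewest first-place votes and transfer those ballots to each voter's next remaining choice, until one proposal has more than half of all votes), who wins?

Round 1: Proposal A 23, Proposal B 24, Proposal C 0, Proposal D 9. Proposal C eliminated.
Round 2: Proposal A 23, Proposal B 24, Proposal D 9. Proposal D eliminated.
Round 3: Proposal A 32, Proposal B 24. Proposal A has a majority (≥29).

Proposal A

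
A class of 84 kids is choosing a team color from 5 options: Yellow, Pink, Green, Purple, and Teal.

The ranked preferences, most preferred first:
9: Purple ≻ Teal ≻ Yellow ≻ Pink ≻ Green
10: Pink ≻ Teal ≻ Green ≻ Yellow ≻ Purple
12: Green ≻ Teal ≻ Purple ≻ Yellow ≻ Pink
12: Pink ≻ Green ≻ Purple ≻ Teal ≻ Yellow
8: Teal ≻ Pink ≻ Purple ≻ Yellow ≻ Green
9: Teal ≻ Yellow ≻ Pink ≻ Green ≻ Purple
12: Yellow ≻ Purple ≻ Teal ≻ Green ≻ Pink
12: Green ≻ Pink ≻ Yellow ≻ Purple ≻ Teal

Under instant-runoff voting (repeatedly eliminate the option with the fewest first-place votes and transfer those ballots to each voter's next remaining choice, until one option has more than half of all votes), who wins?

Teal

Round 1: Yellow 12, Pink 22, Green 24, Purple 9, Teal 17. Purple eliminated.
Round 2: Yellow 12, Pink 22, Green 24, Teal 26. Yellow eliminated.
Round 3: Pink 22, Green 24, Teal 38. Pink eliminated.
Round 4: Green 36, Teal 48. Teal has a majority (≥43).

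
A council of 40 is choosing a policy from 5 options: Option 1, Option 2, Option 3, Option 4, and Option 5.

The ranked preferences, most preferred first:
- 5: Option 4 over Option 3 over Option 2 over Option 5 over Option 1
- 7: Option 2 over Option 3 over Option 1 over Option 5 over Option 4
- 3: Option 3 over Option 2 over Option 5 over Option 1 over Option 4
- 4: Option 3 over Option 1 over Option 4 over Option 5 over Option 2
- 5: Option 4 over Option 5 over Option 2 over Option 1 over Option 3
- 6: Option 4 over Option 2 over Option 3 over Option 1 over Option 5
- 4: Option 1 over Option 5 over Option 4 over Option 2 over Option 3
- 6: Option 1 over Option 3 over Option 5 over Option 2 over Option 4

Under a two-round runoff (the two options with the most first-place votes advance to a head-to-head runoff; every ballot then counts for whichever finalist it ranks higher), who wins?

Round 1 first-place votes: Option 1 10, Option 2 7, Option 3 7, Option 4 16, Option 5 0. Option 4 and Option 1 advance.
Runoff: Option 4 is ranked above Option 1 on 16 ballots, Option 1 above Option 4 on 24.

Option 1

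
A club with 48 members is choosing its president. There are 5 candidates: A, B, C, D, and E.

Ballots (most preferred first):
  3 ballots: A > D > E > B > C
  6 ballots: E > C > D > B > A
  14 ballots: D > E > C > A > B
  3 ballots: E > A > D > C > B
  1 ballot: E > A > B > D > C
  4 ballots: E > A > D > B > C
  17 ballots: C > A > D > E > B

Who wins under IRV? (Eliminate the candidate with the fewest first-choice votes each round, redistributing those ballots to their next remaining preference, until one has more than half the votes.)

D

Round 1: A 3, B 0, C 17, D 14, E 14. B eliminated.
Round 2: A 3, C 17, D 14, E 14. A eliminated.
Round 3: C 17, D 17, E 14. E eliminated.
Round 4: C 23, D 25. D has a majority (≥25).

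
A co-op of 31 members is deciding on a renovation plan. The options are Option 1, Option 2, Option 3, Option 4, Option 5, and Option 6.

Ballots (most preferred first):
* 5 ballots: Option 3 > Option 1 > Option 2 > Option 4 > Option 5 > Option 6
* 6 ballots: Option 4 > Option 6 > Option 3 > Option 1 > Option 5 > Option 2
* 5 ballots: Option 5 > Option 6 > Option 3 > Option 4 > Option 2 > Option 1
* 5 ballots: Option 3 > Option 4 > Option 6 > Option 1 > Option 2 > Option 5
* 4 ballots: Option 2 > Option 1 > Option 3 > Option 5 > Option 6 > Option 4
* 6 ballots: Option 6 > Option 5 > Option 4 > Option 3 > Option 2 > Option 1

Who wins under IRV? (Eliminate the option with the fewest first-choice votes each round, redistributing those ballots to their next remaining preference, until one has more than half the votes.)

Option 6

Round 1: Option 1 0, Option 2 4, Option 3 10, Option 4 6, Option 5 5, Option 6 6. Option 1 eliminated.
Round 2: Option 2 4, Option 3 10, Option 4 6, Option 5 5, Option 6 6. Option 2 eliminated.
Round 3: Option 3 14, Option 4 6, Option 5 5, Option 6 6. Option 5 eliminated.
Round 4: Option 3 14, Option 4 6, Option 6 11. Option 4 eliminated.
Round 5: Option 3 14, Option 6 17. Option 6 has a majority (≥16).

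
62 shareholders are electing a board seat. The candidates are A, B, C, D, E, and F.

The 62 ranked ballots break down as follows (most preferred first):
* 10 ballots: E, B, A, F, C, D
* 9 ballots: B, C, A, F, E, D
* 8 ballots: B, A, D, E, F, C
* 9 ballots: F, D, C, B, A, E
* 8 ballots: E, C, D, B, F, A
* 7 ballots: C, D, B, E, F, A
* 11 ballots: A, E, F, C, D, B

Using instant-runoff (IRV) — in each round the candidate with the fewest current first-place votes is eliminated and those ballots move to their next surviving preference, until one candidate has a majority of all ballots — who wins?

Round 1: A 11, B 17, C 7, D 0, E 18, F 9. D eliminated.
Round 2: A 11, B 17, C 7, E 18, F 9. C eliminated.
Round 3: A 11, B 24, E 18, F 9. F eliminated.
Round 4: A 11, B 33, E 18. B has a majority (≥32).

B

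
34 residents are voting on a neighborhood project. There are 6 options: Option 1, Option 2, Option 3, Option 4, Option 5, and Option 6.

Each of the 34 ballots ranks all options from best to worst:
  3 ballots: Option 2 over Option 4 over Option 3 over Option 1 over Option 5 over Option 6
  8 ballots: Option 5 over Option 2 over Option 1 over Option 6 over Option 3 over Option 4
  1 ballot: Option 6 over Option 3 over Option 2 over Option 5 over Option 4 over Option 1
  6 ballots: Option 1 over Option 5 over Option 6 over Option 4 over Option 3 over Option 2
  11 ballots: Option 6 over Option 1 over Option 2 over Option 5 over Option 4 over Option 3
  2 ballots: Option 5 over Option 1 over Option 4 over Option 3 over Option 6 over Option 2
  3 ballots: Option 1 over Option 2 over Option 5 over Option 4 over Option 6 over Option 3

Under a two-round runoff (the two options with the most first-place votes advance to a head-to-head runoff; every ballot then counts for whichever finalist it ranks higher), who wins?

Round 1 first-place votes: Option 1 9, Option 2 3, Option 3 0, Option 4 0, Option 5 10, Option 6 12. Option 6 and Option 5 advance.
Runoff: Option 6 is ranked above Option 5 on 12 ballots, Option 5 above Option 6 on 22.

Option 5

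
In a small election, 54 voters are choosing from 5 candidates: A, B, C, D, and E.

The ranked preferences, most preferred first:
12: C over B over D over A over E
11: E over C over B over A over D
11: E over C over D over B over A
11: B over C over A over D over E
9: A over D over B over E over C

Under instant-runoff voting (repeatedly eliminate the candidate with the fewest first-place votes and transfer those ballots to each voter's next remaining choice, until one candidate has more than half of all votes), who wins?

Round 1: A 9, B 11, C 12, D 0, E 22. D eliminated.
Round 2: A 9, B 11, C 12, E 22. A eliminated.
Round 3: B 20, C 12, E 22. C eliminated.
Round 4: B 32, E 22. B has a majority (≥28).

B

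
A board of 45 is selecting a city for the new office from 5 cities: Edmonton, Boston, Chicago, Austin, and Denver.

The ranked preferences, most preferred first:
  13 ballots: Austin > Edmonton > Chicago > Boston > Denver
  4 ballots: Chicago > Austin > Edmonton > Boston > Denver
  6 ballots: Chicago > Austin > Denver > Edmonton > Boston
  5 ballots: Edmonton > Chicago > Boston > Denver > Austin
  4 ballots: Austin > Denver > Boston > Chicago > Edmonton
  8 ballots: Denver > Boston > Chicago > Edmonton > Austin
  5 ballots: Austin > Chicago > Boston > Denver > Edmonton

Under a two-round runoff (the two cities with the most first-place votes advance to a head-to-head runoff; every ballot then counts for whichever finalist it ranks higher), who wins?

Chicago

Round 1 first-place votes: Edmonton 5, Boston 0, Chicago 10, Austin 22, Denver 8. Austin and Chicago advance.
Runoff: Austin is ranked above Chicago on 22 ballots, Chicago above Austin on 23.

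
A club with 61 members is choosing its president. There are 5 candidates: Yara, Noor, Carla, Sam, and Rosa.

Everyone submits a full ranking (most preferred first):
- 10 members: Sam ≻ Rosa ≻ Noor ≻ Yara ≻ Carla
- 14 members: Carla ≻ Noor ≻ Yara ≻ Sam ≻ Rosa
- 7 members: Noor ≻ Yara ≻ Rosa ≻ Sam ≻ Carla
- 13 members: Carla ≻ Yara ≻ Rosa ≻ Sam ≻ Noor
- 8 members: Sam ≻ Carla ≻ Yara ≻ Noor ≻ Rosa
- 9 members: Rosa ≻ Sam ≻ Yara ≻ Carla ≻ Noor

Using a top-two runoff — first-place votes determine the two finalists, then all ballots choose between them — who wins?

Sam

Round 1 first-place votes: Yara 0, Noor 7, Carla 27, Sam 18, Rosa 9. Carla and Sam advance.
Runoff: Carla is ranked above Sam on 27 ballots, Sam above Carla on 34.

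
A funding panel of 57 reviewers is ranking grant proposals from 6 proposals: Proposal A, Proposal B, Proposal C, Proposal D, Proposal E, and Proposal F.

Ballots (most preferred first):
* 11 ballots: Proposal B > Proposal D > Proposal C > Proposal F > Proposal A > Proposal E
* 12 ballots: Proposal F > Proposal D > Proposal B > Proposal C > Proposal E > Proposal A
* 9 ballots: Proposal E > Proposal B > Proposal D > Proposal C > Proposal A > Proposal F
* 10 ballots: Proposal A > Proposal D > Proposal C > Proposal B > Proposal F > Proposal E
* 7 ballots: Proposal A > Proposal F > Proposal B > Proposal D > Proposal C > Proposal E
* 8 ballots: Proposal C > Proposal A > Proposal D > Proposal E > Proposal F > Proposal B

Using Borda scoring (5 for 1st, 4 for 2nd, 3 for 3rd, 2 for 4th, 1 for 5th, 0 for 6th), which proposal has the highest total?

Proposal D

Proposal A: 11×1 + 12×0 + 9×1 + 10×5 + 7×5 + 8×4 = 137
Proposal B: 11×5 + 12×3 + 9×4 + 10×2 + 7×3 + 8×0 = 168
Proposal C: 11×3 + 12×2 + 9×2 + 10×3 + 7×1 + 8×5 = 152
Proposal D: 11×4 + 12×4 + 9×3 + 10×4 + 7×2 + 8×3 = 197
Proposal E: 11×0 + 12×1 + 9×5 + 10×0 + 7×0 + 8×2 = 73
Proposal F: 11×2 + 12×5 + 9×0 + 10×1 + 7×4 + 8×1 = 128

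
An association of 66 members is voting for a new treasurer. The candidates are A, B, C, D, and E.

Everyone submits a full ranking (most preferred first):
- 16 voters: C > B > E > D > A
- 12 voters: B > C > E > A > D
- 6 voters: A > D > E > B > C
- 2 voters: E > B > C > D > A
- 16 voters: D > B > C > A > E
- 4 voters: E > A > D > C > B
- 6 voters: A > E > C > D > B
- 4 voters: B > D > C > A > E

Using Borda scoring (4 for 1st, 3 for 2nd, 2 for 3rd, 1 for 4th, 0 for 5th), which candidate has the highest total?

B

A: 16×0 + 12×1 + 6×4 + 2×0 + 16×1 + 4×3 + 6×4 + 4×1 = 92
B: 16×3 + 12×4 + 6×1 + 2×3 + 16×3 + 4×0 + 6×0 + 4×4 = 172
C: 16×4 + 12×3 + 6×0 + 2×2 + 16×2 + 4×1 + 6×2 + 4×2 = 160
D: 16×1 + 12×0 + 6×3 + 2×1 + 16×4 + 4×2 + 6×1 + 4×3 = 126
E: 16×2 + 12×2 + 6×2 + 2×4 + 16×0 + 4×4 + 6×3 + 4×0 = 110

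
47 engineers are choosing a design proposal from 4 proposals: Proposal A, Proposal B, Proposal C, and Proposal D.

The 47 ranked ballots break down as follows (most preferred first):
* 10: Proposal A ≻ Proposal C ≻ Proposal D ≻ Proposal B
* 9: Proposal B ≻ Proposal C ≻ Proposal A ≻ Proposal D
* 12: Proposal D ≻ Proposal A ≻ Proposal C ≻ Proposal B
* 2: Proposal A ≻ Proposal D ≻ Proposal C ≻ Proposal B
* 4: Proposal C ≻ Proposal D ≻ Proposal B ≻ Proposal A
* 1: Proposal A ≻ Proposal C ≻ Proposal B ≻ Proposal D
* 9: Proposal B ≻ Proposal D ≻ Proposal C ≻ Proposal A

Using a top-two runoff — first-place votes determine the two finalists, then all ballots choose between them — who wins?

Proposal A

Round 1 first-place votes: Proposal A 13, Proposal B 18, Proposal C 4, Proposal D 12. Proposal B and Proposal A advance.
Runoff: Proposal B is ranked above Proposal A on 22 ballots, Proposal A above Proposal B on 25.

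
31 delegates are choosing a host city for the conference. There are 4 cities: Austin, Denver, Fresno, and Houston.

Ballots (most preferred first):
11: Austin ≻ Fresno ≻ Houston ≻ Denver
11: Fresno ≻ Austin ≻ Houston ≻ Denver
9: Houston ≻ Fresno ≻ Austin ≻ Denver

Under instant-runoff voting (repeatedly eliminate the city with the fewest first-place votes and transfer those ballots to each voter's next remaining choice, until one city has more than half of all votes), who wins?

Round 1: Austin 11, Denver 0, Fresno 11, Houston 9. Denver eliminated.
Round 2: Austin 11, Fresno 11, Houston 9. Houston eliminated.
Round 3: Austin 11, Fresno 20. Fresno has a majority (≥16).

Fresno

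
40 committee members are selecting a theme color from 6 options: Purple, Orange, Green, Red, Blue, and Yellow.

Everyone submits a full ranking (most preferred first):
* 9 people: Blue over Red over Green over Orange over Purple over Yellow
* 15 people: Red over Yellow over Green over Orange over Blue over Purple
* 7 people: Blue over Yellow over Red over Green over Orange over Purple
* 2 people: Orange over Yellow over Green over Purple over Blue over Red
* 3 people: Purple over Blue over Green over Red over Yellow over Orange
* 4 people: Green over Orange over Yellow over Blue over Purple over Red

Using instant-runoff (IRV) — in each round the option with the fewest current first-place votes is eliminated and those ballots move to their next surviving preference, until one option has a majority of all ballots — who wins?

Blue

Round 1: Purple 3, Orange 2, Green 4, Red 15, Blue 16, Yellow 0. Yellow eliminated.
Round 2: Purple 3, Orange 2, Green 4, Red 15, Blue 16. Orange eliminated.
Round 3: Purple 3, Green 6, Red 15, Blue 16. Purple eliminated.
Round 4: Green 6, Red 15, Blue 19. Green eliminated.
Round 5: Red 15, Blue 25. Blue has a majority (≥21).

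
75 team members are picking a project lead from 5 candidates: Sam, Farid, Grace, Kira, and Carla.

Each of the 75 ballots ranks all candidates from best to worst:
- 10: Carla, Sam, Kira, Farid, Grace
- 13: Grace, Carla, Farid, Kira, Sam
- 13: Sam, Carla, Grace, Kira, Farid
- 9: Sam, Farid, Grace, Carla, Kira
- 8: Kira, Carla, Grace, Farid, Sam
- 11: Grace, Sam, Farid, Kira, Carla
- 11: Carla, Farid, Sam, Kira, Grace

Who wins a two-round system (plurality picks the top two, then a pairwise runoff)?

Sam

Round 1 first-place votes: Sam 22, Farid 0, Grace 24, Kira 8, Carla 21. Grace and Sam advance.
Runoff: Grace is ranked above Sam on 32 ballots, Sam above Grace on 43.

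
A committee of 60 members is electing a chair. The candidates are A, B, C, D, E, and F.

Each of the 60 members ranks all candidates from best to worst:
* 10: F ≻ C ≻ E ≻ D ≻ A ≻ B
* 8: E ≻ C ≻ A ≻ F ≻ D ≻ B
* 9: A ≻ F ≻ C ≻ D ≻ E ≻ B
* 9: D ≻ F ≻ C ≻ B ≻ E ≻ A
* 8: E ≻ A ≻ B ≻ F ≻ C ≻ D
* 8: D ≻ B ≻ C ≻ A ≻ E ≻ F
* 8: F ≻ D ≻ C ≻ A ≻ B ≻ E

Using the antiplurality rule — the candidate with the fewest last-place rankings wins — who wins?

C

Last-place votes: A 9, B 27, C 0, D 8, E 8, F 8.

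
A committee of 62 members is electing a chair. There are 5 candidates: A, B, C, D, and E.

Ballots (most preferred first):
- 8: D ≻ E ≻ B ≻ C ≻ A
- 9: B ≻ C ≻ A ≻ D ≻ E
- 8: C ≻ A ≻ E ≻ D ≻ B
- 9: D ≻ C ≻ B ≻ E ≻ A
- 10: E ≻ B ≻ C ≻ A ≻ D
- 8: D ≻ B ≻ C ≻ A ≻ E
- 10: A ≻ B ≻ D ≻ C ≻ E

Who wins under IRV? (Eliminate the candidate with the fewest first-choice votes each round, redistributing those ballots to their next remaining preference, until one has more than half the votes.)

Round 1: A 10, B 9, C 8, D 25, E 10. C eliminated.
Round 2: A 18, B 9, D 25, E 10. B eliminated.
Round 3: A 27, D 25, E 10. E eliminated.
Round 4: A 37, D 25. A has a majority (≥32).

A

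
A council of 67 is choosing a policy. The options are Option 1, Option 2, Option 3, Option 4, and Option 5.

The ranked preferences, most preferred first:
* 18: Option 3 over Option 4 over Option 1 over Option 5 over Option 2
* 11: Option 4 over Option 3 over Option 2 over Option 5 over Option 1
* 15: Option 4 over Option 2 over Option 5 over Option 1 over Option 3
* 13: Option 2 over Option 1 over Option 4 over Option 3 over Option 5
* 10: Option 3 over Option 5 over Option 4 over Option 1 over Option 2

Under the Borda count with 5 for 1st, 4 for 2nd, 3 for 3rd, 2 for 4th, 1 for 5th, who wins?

Option 1: 18×3 + 11×1 + 15×2 + 13×4 + 10×2 = 167
Option 2: 18×1 + 11×3 + 15×4 + 13×5 + 10×1 = 186
Option 3: 18×5 + 11×4 + 15×1 + 13×2 + 10×5 = 225
Option 4: 18×4 + 11×5 + 15×5 + 13×3 + 10×3 = 271
Option 5: 18×2 + 11×2 + 15×3 + 13×1 + 10×4 = 156

Option 4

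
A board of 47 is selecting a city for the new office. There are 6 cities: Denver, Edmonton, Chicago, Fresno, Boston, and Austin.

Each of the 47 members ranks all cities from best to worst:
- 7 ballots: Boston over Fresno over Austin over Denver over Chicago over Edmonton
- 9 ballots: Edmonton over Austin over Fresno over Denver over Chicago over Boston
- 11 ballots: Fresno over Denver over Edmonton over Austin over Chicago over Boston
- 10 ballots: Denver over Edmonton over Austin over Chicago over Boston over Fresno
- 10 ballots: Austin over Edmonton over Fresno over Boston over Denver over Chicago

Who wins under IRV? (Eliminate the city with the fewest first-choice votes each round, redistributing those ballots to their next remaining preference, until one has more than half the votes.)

Round 1: Denver 10, Edmonton 9, Chicago 0, Fresno 11, Boston 7, Austin 10. Chicago eliminated.
Round 2: Denver 10, Edmonton 9, Fresno 11, Boston 7, Austin 10. Boston eliminated.
Round 3: Denver 10, Edmonton 9, Fresno 18, Austin 10. Edmonton eliminated.
Round 4: Denver 10, Fresno 18, Austin 19. Denver eliminated.
Round 5: Fresno 18, Austin 29. Austin has a majority (≥24).

Austin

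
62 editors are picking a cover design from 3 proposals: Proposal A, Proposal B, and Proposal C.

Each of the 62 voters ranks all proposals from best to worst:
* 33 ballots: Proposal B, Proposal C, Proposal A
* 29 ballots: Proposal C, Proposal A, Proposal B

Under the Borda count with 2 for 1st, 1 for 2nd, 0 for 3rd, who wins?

Proposal C

Proposal A: 33×0 + 29×1 = 29
Proposal B: 33×2 + 29×0 = 66
Proposal C: 33×1 + 29×2 = 91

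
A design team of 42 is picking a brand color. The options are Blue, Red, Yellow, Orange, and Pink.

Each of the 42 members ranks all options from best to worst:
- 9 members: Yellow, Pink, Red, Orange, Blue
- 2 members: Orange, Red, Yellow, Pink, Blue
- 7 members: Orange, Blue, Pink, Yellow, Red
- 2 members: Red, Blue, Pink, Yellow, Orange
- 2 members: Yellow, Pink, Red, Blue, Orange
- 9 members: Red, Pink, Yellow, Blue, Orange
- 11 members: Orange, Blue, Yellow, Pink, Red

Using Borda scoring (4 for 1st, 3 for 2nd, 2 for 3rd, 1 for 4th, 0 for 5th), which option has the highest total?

Blue: 9×0 + 2×0 + 7×3 + 2×3 + 2×1 + 9×1 + 11×3 = 71
Red: 9×2 + 2×3 + 7×0 + 2×4 + 2×2 + 9×4 + 11×0 = 72
Yellow: 9×4 + 2×2 + 7×1 + 2×1 + 2×4 + 9×2 + 11×2 = 97
Orange: 9×1 + 2×4 + 7×4 + 2×0 + 2×0 + 9×0 + 11×4 = 89
Pink: 9×3 + 2×1 + 7×2 + 2×2 + 2×3 + 9×3 + 11×1 = 91

Yellow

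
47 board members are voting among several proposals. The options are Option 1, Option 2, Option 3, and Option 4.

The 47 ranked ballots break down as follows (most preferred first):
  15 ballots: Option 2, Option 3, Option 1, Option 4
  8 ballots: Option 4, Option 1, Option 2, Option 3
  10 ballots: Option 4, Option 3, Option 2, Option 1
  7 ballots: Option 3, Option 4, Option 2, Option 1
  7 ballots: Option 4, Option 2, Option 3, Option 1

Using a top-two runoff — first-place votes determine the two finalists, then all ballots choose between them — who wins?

Round 1 first-place votes: Option 1 0, Option 2 15, Option 3 7, Option 4 25. Option 4 and Option 2 advance.
Runoff: Option 4 is ranked above Option 2 on 32 ballots, Option 2 above Option 4 on 15.

Option 4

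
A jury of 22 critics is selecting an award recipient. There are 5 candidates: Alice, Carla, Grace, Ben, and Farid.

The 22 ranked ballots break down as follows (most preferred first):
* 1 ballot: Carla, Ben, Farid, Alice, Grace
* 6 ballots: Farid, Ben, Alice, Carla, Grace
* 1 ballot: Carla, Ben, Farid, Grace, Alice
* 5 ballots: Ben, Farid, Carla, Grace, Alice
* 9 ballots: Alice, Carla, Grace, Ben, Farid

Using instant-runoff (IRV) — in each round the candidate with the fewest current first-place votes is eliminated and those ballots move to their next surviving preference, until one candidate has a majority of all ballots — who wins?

Round 1: Alice 9, Carla 2, Grace 0, Ben 5, Farid 6. Grace eliminated.
Round 2: Alice 9, Carla 2, Ben 5, Farid 6. Carla eliminated.
Round 3: Alice 9, Ben 7, Farid 6. Farid eliminated.
Round 4: Alice 9, Ben 13. Ben has a majority (≥12).

Ben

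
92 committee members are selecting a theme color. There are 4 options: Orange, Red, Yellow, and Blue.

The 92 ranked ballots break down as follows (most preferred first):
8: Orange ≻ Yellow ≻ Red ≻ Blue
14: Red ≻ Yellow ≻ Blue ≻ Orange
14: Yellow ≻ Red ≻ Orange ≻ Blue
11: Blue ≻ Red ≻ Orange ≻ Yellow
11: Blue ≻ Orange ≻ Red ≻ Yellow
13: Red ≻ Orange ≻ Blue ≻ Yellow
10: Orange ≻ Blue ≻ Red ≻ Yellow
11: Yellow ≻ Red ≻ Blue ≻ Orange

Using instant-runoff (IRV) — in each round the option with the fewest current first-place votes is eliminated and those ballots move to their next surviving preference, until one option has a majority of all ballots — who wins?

Yellow

Round 1: Orange 18, Red 27, Yellow 25, Blue 22. Orange eliminated.
Round 2: Red 27, Yellow 33, Blue 32. Red eliminated.
Round 3: Yellow 47, Blue 45. Yellow has a majority (≥47).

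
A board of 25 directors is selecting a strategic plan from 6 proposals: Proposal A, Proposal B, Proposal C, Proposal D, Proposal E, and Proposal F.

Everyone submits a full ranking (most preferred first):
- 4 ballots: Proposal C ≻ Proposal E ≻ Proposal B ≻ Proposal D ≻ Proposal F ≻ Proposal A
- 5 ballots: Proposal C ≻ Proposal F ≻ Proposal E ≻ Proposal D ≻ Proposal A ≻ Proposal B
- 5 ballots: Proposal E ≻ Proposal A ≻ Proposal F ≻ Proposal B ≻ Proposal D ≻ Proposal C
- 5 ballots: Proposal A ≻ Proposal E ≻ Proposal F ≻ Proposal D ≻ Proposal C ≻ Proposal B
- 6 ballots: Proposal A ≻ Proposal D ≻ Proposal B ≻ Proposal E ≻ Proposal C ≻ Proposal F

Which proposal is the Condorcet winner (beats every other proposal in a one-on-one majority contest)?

Proposal E

Proposal E vs Proposal A: 14–11
Proposal E vs Proposal B: 19–6
Proposal E vs Proposal C: 16–9
Proposal E vs Proposal D: 19–6
Proposal E vs Proposal F: 20–5
Proposal E beats every other proposal.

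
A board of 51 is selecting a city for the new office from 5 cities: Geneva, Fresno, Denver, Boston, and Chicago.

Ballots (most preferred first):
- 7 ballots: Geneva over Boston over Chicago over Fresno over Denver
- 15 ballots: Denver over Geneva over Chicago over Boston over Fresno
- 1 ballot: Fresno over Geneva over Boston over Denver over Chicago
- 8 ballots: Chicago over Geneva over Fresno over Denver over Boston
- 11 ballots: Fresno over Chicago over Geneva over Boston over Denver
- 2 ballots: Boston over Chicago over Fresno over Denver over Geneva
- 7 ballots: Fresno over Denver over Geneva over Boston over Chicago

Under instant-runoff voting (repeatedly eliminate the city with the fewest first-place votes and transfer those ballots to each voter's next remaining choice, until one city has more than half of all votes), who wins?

Round 1: Geneva 7, Fresno 19, Denver 15, Boston 2, Chicago 8. Boston eliminated.
Round 2: Geneva 7, Fresno 19, Denver 15, Chicago 10. Geneva eliminated.
Round 3: Fresno 19, Denver 15, Chicago 17. Denver eliminated.
Round 4: Fresno 19, Chicago 32. Chicago has a majority (≥26).

Chicago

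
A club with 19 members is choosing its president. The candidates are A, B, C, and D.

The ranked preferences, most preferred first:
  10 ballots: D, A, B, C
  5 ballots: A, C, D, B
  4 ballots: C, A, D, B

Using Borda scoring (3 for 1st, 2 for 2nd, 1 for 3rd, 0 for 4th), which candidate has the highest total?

A: 10×2 + 5×3 + 4×2 = 43
B: 10×1 + 5×0 + 4×0 = 10
C: 10×0 + 5×2 + 4×3 = 22
D: 10×3 + 5×1 + 4×1 = 39

A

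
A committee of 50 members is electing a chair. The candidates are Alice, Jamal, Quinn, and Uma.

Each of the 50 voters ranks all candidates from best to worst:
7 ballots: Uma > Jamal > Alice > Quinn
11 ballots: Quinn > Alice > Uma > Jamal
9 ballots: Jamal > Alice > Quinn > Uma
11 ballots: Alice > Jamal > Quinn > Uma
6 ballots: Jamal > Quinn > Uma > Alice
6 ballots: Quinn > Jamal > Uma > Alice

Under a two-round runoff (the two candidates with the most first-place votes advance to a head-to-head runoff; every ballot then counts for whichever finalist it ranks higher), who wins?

Jamal

Round 1 first-place votes: Alice 11, Jamal 15, Quinn 17, Uma 7. Quinn and Jamal advance.
Runoff: Quinn is ranked above Jamal on 17 ballots, Jamal above Quinn on 33.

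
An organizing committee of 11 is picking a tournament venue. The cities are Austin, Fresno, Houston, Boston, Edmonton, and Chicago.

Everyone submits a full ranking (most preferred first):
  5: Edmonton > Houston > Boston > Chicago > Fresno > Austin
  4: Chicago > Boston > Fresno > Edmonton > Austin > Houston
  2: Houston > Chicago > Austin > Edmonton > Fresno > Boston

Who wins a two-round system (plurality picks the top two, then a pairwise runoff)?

Round 1 first-place votes: Austin 0, Fresno 0, Houston 2, Boston 0, Edmonton 5, Chicago 4. Edmonton and Chicago advance.
Runoff: Edmonton is ranked above Chicago on 5 ballots, Chicago above Edmonton on 6.

Chicago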